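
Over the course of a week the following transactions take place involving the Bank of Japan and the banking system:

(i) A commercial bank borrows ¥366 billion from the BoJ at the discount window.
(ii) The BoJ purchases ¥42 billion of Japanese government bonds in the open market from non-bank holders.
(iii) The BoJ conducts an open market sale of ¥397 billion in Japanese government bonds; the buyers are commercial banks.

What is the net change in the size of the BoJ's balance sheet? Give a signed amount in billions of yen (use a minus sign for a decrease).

BoJ balance sheet:
  Assets:      Securities −¥355B, Loans to banks +¥366B
  Liabilities: Bank reserves +¥11B
Change in total BoJ assets = +¥11 billion.

+¥11 billion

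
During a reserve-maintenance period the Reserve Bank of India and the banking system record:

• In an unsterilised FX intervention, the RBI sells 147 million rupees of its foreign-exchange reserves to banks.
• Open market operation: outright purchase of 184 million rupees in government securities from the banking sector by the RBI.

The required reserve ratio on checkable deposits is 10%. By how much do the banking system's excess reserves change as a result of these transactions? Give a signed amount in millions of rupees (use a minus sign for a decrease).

+37 million

FX sale 147 million rupees: reserves −147M, deposits 0.
OMO purchase (from banks) 184 million rupees: reserves +184M, deposits 0.
Totals: Δreserves = +37M, Δdeposits = 0.
Δrequired reserves = 10% × 0 = 0.
Δexcess reserves = Δreserves − Δrequired = +37M − (0) = +37 million.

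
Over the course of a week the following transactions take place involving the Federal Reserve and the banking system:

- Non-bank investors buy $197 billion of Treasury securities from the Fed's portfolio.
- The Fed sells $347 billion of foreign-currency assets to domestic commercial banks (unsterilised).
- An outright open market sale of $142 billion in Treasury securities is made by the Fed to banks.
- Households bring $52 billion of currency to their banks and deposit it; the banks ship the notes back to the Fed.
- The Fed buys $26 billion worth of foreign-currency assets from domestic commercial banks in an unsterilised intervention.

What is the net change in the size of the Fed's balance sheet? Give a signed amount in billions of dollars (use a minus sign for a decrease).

-$660 billion

Fed balance sheet:
  Assets:      Securities −$339B, Foreign assets −$321B
  Liabilities: Bank reserves −$608B, Currency in circulation −$52B
Change in total Fed assets = -$660 billion.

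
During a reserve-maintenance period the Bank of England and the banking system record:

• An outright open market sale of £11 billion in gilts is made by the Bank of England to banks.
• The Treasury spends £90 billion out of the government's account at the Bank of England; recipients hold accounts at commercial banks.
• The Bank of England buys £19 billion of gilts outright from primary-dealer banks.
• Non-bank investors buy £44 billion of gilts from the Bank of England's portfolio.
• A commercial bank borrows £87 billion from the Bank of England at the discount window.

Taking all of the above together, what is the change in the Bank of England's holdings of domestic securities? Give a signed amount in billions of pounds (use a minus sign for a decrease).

-£36 billion

Bank of England balance sheet:
  Assets:      Securities −£36B, Loans to banks +£87B
  Liabilities: Bank reserves +£141B, Government deposits −£90B
Commercial banking system:
  Assets:      Reserves at CB +£141B, Securities −£8B
  Liabilities: Checkable deposits +£46B, Borrowings from CB +£87B
So the change in the Bank of England's holdings of domestic securities is -£36 billion.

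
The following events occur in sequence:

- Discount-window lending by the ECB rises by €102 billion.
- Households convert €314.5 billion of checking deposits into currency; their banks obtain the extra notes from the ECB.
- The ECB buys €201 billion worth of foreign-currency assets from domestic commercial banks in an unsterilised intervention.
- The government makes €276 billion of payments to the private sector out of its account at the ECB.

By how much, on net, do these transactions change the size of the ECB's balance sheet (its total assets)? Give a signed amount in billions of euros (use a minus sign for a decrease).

Discount-window loan €102 billion: an ECB asset is acquired → +€102B.
Currency withdrawal €314.5 billion: only the composition of liabilities changes → 0.
FX purchase €201 billion: an ECB asset is acquired → +€201B.
Government spending €276 billion: only the composition of liabilities changes → 0.
Net: 102 + 0 + 201 + 0 = +€303 billion.

+€303 billion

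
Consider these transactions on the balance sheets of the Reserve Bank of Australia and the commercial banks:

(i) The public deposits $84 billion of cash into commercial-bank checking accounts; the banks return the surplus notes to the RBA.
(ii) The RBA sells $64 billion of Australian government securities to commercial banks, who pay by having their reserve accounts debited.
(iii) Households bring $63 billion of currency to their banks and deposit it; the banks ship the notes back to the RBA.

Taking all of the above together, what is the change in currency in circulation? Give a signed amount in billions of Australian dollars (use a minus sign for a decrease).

RBA balance sheet:
  Assets:      Securities −$64B
  Liabilities: Bank reserves +$83B, Currency in circulation −$147B
Commercial banking system:
  Assets:      Reserves at CB +$83B, Securities +$64B
  Liabilities: Checkable deposits +$147B
So the change in currency in circulation is -$147 billion.

-$147 billion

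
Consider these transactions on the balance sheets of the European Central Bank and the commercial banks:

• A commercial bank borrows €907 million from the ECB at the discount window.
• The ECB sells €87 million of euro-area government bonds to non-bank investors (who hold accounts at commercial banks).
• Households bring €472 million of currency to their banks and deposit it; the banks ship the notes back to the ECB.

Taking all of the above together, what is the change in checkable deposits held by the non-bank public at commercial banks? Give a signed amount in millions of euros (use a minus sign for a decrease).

Discount-window loan €907 million: the counterparty is a bank, so public deposits are unchanged → 0.
Asset sale (to non-banks) €87 million: non-bank counterparties' bank balances fall → −€87M.
Currency deposit €472 million: non-bank counterparties' bank balances rise → +€472M.
Net: 0 − 87 + 472 = +€385 million.

+€385 million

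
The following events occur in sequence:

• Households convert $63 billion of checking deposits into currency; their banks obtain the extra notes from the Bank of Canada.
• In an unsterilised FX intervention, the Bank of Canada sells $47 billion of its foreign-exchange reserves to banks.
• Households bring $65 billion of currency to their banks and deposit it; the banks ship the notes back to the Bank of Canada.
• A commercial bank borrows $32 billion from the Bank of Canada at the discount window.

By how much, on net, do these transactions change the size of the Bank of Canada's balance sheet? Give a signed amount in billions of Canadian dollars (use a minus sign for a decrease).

Currency withdrawal $63 billion: only the composition of liabilities changes → 0.
FX sale $47 billion: a Bank of Canada asset is shed → −$47B.
Currency deposit $65 billion: only the composition of liabilities changes → 0.
Discount-window loan $32 billion: a Bank of Canada asset is acquired → +$32B.
Net: 0 − 47 + 0 + 32 = -$15 billion.

-$15 billion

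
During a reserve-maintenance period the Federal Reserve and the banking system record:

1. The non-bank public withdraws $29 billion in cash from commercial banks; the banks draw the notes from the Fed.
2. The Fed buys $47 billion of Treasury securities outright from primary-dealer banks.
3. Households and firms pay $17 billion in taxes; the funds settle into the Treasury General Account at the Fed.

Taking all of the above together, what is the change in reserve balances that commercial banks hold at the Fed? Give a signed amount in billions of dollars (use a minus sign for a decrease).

Fed balance sheet:
  Assets:      Securities +$47B
  Liabilities: Bank reserves +$1B, Currency in circulation +$29B, Government deposits +$17B
Commercial banking system:
  Assets:      Reserves at CB +$1B, Securities −$47B
  Liabilities: Checkable deposits −$46B
So the change in reserve balances that commercial banks hold at the Fed is +$1 billion.

+$1 billion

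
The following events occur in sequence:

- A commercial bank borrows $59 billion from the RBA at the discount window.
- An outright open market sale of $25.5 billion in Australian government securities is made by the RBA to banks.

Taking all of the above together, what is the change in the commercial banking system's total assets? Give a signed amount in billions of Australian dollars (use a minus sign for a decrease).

RBA balance sheet:
  Assets:      Securities −$25.5B, Loans to banks +$59B
  Liabilities: Bank reserves +$33.5B
Commercial banking system:
  Assets:      Reserves at CB +$33.5B, Securities +$25.5B
  Liabilities: Borrowings from CB +$59B
Change in total bank assets = +$59 billion.

+$59 billion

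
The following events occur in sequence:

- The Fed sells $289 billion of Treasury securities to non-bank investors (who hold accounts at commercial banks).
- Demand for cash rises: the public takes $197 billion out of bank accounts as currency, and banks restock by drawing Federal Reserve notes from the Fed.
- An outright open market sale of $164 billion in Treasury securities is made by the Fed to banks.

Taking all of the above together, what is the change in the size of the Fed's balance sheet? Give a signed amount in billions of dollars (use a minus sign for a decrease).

-$453 billion

Fed balance sheet:
  Assets:      Securities −$453B
  Liabilities: Bank reserves −$650B, Currency in circulation +$197B
Change in total Fed assets = -$453 billion.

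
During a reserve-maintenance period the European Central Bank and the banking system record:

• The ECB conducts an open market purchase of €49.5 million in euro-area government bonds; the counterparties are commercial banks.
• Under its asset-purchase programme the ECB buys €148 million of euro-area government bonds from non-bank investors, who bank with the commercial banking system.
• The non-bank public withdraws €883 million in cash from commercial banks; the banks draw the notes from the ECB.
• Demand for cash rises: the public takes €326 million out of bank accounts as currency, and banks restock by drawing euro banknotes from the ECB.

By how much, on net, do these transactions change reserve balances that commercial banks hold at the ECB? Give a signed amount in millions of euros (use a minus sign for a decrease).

OMO purchase (from banks) €49.5 million: the ECB pays by crediting reserve accounts → +€49.5M.
Asset purchase (from non-banks) €148 million: the ECB pays by crediting reserve accounts → +€148M.
Currency withdrawal €883 million: banks swap reserves for currency → −€883M.
Currency withdrawal €326 million: banks swap reserves for currency → −€326M.
Net: 49.5 + 148 − 883 − 326 = -€1011.5 million.

-€1011.5 million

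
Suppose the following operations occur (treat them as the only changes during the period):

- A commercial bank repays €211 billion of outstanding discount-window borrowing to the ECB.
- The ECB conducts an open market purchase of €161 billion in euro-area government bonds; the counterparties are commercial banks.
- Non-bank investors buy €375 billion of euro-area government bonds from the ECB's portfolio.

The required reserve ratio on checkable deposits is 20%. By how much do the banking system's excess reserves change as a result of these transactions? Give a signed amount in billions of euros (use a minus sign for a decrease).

-€350 billion

Discount-window repayment €211 billion: reserves −€211B, deposits 0.
OMO purchase (from banks) €161 billion: reserves +€161B, deposits 0.
Asset sale (to non-banks) €375 billion: reserves −€375B, deposits −€375B.
Totals: Δreserves = −€425B, Δdeposits = −€375B.
Δrequired reserves = 20% × −€375B = −€75B.
Δexcess reserves = Δreserves − Δrequired = −€425B − (−€75B) = -€350 billion.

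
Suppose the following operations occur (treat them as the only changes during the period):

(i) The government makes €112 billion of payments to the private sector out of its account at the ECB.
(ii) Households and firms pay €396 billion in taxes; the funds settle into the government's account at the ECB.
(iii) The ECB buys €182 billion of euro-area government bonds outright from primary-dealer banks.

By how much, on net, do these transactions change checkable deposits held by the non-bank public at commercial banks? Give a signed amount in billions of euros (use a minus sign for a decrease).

ECB balance sheet:
  Assets:      Securities +€182B
  Liabilities: Bank reserves −€102B, Government deposits +€284B
Commercial banking system:
  Assets:      Reserves at CB −€102B, Securities −€182B
  Liabilities: Checkable deposits −€284B
So the change in checkable deposits held by the non-bank public at commercial banks is -€284 billion.

-€284 billion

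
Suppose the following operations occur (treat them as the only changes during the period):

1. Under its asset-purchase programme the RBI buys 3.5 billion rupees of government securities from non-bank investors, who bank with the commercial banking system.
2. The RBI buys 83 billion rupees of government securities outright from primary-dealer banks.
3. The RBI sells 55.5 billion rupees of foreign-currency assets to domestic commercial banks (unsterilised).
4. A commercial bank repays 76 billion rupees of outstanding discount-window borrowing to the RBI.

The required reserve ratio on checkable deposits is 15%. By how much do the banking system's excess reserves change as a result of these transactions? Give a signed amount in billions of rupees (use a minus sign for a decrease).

Asset purchase (from non-banks) 3.5 billion rupees: reserves +3.5B, deposits +3.5B.
OMO purchase (from banks) 83 billion rupees: reserves +83B, deposits 0.
FX sale 55.5 billion rupees: reserves −55.5B, deposits 0.
Discount-window repayment 76 billion rupees: reserves −76B, deposits 0.
Totals: Δreserves = −45B, Δdeposits = +3.5B.
Δrequired reserves = 15% × +3.5B = +0.525B.
Δexcess reserves = Δreserves − Δrequired = −45B − (+0.525B) = -45.525 billion.

-45.525 billion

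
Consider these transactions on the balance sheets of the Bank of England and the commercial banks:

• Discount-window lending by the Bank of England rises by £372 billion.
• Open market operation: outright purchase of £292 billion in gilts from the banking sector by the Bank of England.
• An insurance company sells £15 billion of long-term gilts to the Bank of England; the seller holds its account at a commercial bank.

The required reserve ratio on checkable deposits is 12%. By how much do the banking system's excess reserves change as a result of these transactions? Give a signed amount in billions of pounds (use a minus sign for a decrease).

+£677.2 billion

Discount-window loan £372 billion: reserves +£372B, deposits 0.
OMO purchase (from banks) £292 billion: reserves +£292B, deposits 0.
Asset purchase (from non-banks) £15 billion: reserves +£15B, deposits +£15B.
Totals: Δreserves = +£679B, Δdeposits = +£15B.
Δrequired reserves = 12% × +£15B = +£1.8B.
Δexcess reserves = Δreserves − Δrequired = +£679B − (+£1.8B) = +£677.2 billion.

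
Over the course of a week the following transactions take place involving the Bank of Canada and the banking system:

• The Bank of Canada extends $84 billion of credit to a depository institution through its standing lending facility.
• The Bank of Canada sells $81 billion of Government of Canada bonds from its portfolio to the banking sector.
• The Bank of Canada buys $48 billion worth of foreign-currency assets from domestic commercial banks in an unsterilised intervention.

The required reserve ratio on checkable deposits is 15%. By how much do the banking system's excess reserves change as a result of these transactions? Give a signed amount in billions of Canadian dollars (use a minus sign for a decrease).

+$51 billion

Discount-window loan $84 billion: reserves +$84B, deposits 0.
OMO sale (to banks) $81 billion: reserves −$81B, deposits 0.
FX purchase $48 billion: reserves +$48B, deposits 0.
Totals: Δreserves = +$51B, Δdeposits = 0.
Δrequired reserves = 15% × 0 = 0.
Δexcess reserves = Δreserves − Δrequired = +$51B − (0) = +$51 billion.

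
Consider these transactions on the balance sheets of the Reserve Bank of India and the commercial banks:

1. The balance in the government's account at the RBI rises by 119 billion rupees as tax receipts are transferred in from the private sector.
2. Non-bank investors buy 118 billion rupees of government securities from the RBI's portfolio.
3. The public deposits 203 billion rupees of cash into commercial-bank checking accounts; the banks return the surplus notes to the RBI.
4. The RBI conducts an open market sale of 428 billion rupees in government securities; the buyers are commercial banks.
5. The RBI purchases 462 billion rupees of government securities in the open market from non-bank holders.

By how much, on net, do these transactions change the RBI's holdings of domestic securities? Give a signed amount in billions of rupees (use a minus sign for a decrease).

Government account inflow 119 billion rupees: the RBI's securities portfolio is untouched → 0.
Asset sale (to non-banks) 118 billion rupees: securities removed from the RBI's portfolio → −118B.
Currency deposit 203 billion rupees: the RBI's securities portfolio is untouched → 0.
OMO sale (to banks) 428 billion rupees: securities removed from the RBI's portfolio → −428B.
Asset purchase (from non-banks) 462 billion rupees: securities added to the RBI's portfolio → +462B.
Net: 0 − 118 + 0 − 428 + 462 = -84 billion.

-84 billion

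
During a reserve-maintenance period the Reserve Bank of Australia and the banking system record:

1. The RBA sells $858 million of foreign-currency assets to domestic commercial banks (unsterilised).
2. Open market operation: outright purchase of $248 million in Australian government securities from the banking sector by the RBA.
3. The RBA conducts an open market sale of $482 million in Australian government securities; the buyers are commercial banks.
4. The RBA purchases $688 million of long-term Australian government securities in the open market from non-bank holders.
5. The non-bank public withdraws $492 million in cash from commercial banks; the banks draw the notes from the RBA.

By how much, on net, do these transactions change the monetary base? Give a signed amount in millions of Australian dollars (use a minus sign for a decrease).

-$404 million

FX sale $858 million: RBA balance sheet contracts → −$858M.
OMO purchase (from banks) $248 million: RBA balance sheet expands → +$248M.
OMO sale (to banks) $482 million: RBA balance sheet contracts → −$482M.
Asset purchase (from non-banks) $688 million: RBA balance sheet expands → +$688M.
Currency withdrawal $492 million: just a shift between currency and reserves — both are base money → 0.
Net: −858 + 248 − 482 + 688 + 0 = -$404 million.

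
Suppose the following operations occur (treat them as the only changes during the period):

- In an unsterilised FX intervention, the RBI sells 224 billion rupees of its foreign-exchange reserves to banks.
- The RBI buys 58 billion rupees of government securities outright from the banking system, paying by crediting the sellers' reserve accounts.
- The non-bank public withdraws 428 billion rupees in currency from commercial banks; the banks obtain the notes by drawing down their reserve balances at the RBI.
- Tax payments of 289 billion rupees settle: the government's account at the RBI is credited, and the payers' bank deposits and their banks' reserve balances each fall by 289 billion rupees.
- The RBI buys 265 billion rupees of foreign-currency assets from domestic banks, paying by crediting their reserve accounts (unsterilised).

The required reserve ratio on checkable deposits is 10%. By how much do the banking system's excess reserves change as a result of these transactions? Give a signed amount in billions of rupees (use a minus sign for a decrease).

FX sale 224 billion rupees: reserves −224B, deposits 0.
OMO purchase (from banks) 58 billion rupees: reserves +58B, deposits 0.
Currency withdrawal 428 billion rupees: reserves −428B, deposits −428B.
Government account inflow 289 billion rupees: reserves −289B, deposits −289B.
FX purchase 265 billion rupees: reserves +265B, deposits 0.
Totals: Δreserves = −618B, Δdeposits = −717B.
Δrequired reserves = 10% × −717B = −71.7B.
Δexcess reserves = Δreserves − Δrequired = −618B − (−71.7B) = -546.3 billion.

-546.3 billion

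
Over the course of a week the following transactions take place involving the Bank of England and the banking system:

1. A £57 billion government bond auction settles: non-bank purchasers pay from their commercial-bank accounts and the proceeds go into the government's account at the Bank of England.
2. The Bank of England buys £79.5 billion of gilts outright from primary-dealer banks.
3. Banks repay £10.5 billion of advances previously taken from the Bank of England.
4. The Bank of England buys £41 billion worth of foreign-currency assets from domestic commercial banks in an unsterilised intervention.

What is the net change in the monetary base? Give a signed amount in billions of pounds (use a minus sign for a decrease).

+£53 billion

Bank of England balance sheet:
  Assets:      Securities +£79.5B, Loans to banks −£10.5B, Foreign assets +£41B
  Liabilities: Bank reserves +£53B, Government deposits +£57B
Monetary base = currency + reserves: 0 + (+£53B) = +£53 billion.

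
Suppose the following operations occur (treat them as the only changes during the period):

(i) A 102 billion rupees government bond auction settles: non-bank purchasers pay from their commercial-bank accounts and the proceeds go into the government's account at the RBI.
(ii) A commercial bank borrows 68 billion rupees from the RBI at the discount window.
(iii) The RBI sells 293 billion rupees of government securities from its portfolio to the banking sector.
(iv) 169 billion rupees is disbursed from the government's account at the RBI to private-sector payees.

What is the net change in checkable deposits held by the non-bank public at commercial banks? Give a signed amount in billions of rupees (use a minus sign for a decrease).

+67 billion

Government account inflow 102 billion rupees: non-bank counterparties' bank balances fall → −102B.
Discount-window loan 68 billion rupees: the counterparty is a bank, so public deposits are unchanged → 0.
OMO sale (to banks) 293 billion rupees: the counterparty is a bank, so public deposits are unchanged → 0.
Government spending 169 billion rupees: non-bank counterparties' bank balances rise → +169B.
Net: −102 + 0 + 0 + 169 = +67 billion.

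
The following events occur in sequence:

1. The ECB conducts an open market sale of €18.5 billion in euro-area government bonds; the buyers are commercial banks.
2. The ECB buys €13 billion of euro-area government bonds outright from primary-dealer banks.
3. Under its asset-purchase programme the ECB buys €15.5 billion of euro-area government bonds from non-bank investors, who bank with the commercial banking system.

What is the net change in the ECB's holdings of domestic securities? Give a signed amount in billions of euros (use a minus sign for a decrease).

+€10 billion

ECB balance sheet:
  Assets:      Securities +€10B
  Liabilities: Bank reserves +€10B
Commercial banking system:
  Assets:      Reserves at CB +€10B, Securities +€5.5B
  Liabilities: Checkable deposits +€15.5B
So the change in the ECB's holdings of domestic securities is +€10 billion.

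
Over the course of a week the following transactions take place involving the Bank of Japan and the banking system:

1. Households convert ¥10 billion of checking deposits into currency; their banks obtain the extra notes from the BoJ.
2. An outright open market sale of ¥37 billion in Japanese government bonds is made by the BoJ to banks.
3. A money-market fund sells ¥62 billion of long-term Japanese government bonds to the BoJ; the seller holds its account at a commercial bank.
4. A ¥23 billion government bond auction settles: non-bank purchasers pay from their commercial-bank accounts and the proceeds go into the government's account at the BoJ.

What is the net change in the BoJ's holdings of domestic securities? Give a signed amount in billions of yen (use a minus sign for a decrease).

BoJ balance sheet:
  Assets:      Securities +¥25B
  Liabilities: Bank reserves −¥8B, Currency in circulation +¥10B, Government deposits +¥23B
Commercial banking system:
  Assets:      Reserves at CB −¥8B, Securities +¥37B
  Liabilities: Checkable deposits +¥29B
So the change in the BoJ's holdings of domestic securities is +¥25 billion.

+¥25 billion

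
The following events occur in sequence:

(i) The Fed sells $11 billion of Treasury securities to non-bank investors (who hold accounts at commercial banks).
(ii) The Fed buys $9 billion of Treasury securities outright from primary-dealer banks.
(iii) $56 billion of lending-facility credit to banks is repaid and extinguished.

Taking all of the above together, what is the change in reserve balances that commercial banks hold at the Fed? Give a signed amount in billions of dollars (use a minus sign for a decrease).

-$58 billion

Asset sale (to non-banks) $11 billion: the non-bank buyers' banks settle from reserves → −$11B.
OMO purchase (from banks) $9 billion: the Fed pays by crediting reserve accounts → +$9B.
Discount-window repayment $56 billion: repayment is debited from reserves → −$56B.
Net: −11 + 9 − 56 = -$58 billion.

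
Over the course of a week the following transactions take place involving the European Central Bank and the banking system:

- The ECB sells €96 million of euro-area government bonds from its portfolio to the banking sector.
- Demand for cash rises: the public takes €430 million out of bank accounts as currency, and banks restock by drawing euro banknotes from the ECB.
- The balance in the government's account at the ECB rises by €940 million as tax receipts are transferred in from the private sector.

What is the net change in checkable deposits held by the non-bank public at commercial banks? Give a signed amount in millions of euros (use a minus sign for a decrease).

OMO sale (to banks) €96 million: the counterparty is a bank, so public deposits are unchanged → 0.
Currency withdrawal €430 million: non-bank counterparties' bank balances fall → −€430M.
Government account inflow €940 million: non-bank counterparties' bank balances fall → −€940M.
Net: 0 − 430 − 940 = -€1370 million.

-€1370 million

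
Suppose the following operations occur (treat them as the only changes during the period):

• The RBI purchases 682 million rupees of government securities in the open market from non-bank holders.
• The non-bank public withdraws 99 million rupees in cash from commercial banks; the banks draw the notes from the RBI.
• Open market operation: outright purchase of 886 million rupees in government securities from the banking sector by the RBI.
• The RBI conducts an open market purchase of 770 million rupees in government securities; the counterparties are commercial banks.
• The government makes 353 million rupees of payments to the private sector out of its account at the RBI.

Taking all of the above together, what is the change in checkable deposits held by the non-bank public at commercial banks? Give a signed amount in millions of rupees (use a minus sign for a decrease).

+936 million

RBI balance sheet:
  Assets:      Securities +2338M
  Liabilities: Bank reserves +2592M, Currency in circulation +99M, Government deposits −353M
Commercial banking system:
  Assets:      Reserves at CB +2592M, Securities −1656M
  Liabilities: Checkable deposits +936M
So the change in checkable deposits held by the non-bank public at commercial banks is +936 million.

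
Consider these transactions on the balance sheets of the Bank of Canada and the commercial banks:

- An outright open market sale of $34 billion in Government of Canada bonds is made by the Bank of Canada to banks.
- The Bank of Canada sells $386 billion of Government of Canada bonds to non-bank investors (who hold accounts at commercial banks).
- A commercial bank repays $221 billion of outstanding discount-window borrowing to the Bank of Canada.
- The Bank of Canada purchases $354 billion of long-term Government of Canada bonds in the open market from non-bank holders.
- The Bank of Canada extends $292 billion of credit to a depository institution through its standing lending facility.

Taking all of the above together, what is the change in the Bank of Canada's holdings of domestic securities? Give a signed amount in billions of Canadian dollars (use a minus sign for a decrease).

-$66 billion

Bank of Canada balance sheet:
  Assets:      Securities −$66B, Loans to banks +$71B
  Liabilities: Bank reserves +$5B
So the change in the Bank of Canada's holdings of domestic securities is -$66 billion.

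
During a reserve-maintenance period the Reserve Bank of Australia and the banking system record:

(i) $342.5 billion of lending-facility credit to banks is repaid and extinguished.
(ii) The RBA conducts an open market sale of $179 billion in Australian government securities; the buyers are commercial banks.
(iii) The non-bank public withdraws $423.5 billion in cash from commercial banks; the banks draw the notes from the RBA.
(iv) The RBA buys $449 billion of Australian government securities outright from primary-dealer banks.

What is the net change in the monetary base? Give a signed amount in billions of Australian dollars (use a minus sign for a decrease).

RBA balance sheet:
  Assets:      Securities +$270B, Loans to banks −$342.5B
  Liabilities: Bank reserves −$496B, Currency in circulation +$423.5B
Commercial banking system:
  Assets:      Reserves at CB −$496B, Securities −$270B
  Liabilities: Checkable deposits −$423.5B, Borrowings from CB −$342.5B
Monetary base = currency + reserves: +$423.5B + (−$496B) = -$72.5 billion.

-$72.5 billion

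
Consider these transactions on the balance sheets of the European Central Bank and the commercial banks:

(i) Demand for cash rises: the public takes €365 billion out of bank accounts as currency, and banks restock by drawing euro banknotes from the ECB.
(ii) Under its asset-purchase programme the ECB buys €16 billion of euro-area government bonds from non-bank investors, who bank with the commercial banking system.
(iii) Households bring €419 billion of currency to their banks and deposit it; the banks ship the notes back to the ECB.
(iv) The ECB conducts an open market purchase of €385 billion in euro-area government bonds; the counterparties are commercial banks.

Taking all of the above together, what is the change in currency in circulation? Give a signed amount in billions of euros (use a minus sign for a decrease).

Currency withdrawal €365 billion: notes leave the central bank → +€365B.
Asset purchase (from non-banks) €16 billion: no currency enters or leaves circulation → 0.
Currency deposit €419 billion: notes return to the central bank → −€419B.
OMO purchase (from banks) €385 billion: no currency enters or leaves circulation → 0.
Net: 365 + 0 − 419 + 0 = -€54 billion.

-€54 billion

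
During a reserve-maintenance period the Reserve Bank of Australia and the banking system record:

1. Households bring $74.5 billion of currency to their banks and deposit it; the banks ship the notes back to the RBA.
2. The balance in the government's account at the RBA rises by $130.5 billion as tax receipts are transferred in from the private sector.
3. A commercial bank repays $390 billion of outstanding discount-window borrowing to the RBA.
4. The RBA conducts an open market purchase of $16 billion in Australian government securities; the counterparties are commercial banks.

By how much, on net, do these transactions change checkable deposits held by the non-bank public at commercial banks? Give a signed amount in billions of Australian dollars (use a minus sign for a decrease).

-$56 billion

Currency deposit $74.5 billion: non-bank counterparties' bank balances rise → +$74.5B.
Government account inflow $130.5 billion: non-bank counterparties' bank balances fall → −$130.5B.
Discount-window repayment $390 billion: the counterparty is a bank, so public deposits are unchanged → 0.
OMO purchase (from banks) $16 billion: the counterparty is a bank, so public deposits are unchanged → 0.
Net: 74.5 − 130.5 + 0 + 0 = -$56 billion.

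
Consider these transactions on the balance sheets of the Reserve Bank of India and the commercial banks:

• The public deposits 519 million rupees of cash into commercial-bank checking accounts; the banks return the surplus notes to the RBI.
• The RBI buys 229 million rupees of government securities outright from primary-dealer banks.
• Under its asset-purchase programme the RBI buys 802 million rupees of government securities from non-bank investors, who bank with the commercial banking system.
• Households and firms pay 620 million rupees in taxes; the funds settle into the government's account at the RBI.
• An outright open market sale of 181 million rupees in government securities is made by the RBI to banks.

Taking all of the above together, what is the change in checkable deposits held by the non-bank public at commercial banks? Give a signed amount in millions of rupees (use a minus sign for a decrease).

+701 million

Currency deposit 519 million rupees: non-bank counterparties' bank balances rise → +519M.
OMO purchase (from banks) 229 million rupees: the counterparty is a bank, so public deposits are unchanged → 0.
Asset purchase (from non-banks) 802 million rupees: non-bank counterparties' bank balances rise → +802M.
Government account inflow 620 million rupees: non-bank counterparties' bank balances fall → −620M.
OMO sale (to banks) 181 million rupees: the counterparty is a bank, so public deposits are unchanged → 0.
Net: 519 + 0 + 802 − 620 + 0 = +701 million.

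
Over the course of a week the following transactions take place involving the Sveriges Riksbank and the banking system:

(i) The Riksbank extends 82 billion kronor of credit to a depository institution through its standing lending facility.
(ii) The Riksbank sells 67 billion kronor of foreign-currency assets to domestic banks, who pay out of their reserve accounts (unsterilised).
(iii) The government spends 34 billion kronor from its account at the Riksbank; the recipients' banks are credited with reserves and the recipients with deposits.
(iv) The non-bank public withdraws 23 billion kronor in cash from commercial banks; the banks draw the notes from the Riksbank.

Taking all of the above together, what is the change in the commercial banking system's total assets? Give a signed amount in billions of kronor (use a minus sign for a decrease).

Discount-window loan 82 billion kronor: bank balance sheets expand → +82B.
FX sale 67 billion kronor: just an asset swap on bank balance sheets → 0.
Government spending 34 billion kronor: bank balance sheets expand → +34B.
Currency withdrawal 23 billion kronor: bank balance sheets shrink → −23B.
Net: 82 + 0 + 34 − 23 = +93 billion.

+93 billion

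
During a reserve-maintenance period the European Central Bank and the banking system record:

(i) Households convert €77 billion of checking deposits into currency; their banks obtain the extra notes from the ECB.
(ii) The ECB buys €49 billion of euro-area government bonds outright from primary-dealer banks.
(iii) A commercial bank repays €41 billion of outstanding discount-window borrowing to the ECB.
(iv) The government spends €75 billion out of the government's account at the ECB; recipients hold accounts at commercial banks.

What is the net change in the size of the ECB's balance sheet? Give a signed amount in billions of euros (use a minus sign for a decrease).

ECB balance sheet:
  Assets:      Securities +€49B, Loans to banks −€41B
  Liabilities: Bank reserves +€6B, Currency in circulation +€77B, Government deposits −€75B
Commercial banking system:
  Assets:      Reserves at CB +€6B, Securities −€49B
  Liabilities: Checkable deposits −€2B, Borrowings from CB −€41B
Change in total ECB assets = +€8 billion.

+€8 billion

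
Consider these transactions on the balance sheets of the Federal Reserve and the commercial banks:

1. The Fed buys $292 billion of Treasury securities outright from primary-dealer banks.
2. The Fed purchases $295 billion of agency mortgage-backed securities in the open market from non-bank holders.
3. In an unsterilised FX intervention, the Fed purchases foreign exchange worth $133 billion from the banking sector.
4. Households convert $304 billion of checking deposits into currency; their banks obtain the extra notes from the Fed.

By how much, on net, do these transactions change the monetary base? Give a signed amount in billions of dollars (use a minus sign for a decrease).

+$720 billion

Fed balance sheet:
  Assets:      Securities +$587B, Foreign assets +$133B
  Liabilities: Bank reserves +$416B, Currency in circulation +$304B
Monetary base = currency + reserves: +$304B + (+$416B) = +$720 billion.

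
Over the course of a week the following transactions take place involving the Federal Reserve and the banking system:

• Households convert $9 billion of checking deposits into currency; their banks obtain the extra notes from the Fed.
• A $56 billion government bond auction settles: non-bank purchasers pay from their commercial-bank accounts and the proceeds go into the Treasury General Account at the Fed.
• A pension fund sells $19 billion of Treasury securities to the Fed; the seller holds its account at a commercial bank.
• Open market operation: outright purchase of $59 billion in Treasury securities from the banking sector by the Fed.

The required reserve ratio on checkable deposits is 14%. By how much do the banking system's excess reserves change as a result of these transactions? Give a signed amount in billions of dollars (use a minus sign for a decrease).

+$19.44 billion

Currency withdrawal $9 billion: reserves −$9B, deposits −$9B.
Government account inflow $56 billion: reserves −$56B, deposits −$56B.
Asset purchase (from non-banks) $19 billion: reserves +$19B, deposits +$19B.
OMO purchase (from banks) $59 billion: reserves +$59B, deposits 0.
Totals: Δreserves = +$13B, Δdeposits = −$46B.
Δrequired reserves = 14% × −$46B = −$6.44B.
Δexcess reserves = Δreserves − Δrequired = +$13B − (−$6.44B) = +$19.44 billion.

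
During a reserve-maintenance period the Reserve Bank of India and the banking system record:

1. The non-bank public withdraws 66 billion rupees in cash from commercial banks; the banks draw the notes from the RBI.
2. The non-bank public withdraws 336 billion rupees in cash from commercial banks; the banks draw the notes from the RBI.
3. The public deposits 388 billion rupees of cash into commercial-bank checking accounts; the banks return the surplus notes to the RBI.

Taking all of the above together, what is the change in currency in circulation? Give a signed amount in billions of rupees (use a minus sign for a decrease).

+14 billion

RBI balance sheet:
  Assets:      no change
  Liabilities: Bank reserves −14B, Currency in circulation +14B
So the change in currency in circulation is +14 billion.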